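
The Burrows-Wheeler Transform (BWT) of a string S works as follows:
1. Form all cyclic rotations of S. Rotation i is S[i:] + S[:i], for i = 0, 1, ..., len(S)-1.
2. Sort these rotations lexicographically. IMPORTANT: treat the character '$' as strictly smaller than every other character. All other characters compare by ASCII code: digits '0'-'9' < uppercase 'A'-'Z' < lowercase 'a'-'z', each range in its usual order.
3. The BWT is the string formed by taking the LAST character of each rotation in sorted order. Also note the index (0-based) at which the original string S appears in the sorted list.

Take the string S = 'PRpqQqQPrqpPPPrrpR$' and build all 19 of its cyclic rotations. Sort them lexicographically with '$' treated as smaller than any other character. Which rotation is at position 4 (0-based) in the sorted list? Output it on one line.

Answer: PrqpPPPrrpR$PRpqQqQ

Derivation:
All 19 rotations (rotation i = S[i:]+S[:i]):
  rot[0] = PRpqQqQPrqpPPPrrpR$
  rot[1] = RpqQqQPrqpPPPrrpR$P
  rot[2] = pqQqQPrqpPPPrrpR$PR
  rot[3] = qQqQPrqpPPPrrpR$PRp
  rot[4] = QqQPrqpPPPrrpR$PRpq
  rot[5] = qQPrqpPPPrrpR$PRpqQ
  rot[6] = QPrqpPPPrrpR$PRpqQq
  rot[7] = PrqpPPPrrpR$PRpqQqQ
  rot[8] = rqpPPPrrpR$PRpqQqQP
  rot[9] = qpPPPrrpR$PRpqQqQPr
  rot[10] = pPPPrrpR$PRpqQqQPrq
  rot[11] = PPPrrpR$PRpqQqQPrqp
  rot[12] = PPrrpR$PRpqQqQPrqpP
  rot[13] = PrrpR$PRpqQqQPrqpPP
  rot[14] = rrpR$PRpqQqQPrqpPPP
  rot[15] = rpR$PRpqQqQPrqpPPPr
  rot[16] = pR$PRpqQqQPrqpPPPrr
  rot[17] = R$PRpqQqQPrqpPPPrrp
  rot[18] = $PRpqQqQPrqpPPPrrpR
Sorted (with $ < everything):
  sorted[0] = $PRpqQqQPrqpPPPrrpR
  sorted[1] = PPPrrpR$PRpqQqQPrqp
  sorted[2] = PPrrpR$PRpqQqQPrqpP
  sorted[3] = PRpqQqQPrqpPPPrrpR$
  sorted[4] = PrqpPPPrrpR$PRpqQqQ
  sorted[5] = PrrpR$PRpqQqQPrqpPP
  sorted[6] = QPrqpPPPrrpR$PRpqQq
  sorted[7] = QqQPrqpPPPrrpR$PRpq
  sorted[8] = R$PRpqQqQPrqpPPPrrp
  sorted[9] = RpqQqQPrqpPPPrrpR$P
  sorted[10] = pPPPrrpR$PRpqQqQPrq
  sorted[11] = pR$PRpqQqQPrqpPPPrr
  sorted[12] = pqQqQPrqpPPPrrpR$PR
  sorted[13] = qQPrqpPPPrrpR$PRpqQ
  sorted[14] = qQqQPrqpPPPrrpR$PRp
  sorted[15] = qpPPPrrpR$PRpqQqQPr
  sorted[16] = rpR$PRpqQqQPrqpPPPr
  sorted[17] = rqpPPPrrpR$PRpqQqQP
  sorted[18] = rrpR$PRpqQqQPrqpPPP
sorted[4] = PrqpPPPrrpR$PRpqQqQ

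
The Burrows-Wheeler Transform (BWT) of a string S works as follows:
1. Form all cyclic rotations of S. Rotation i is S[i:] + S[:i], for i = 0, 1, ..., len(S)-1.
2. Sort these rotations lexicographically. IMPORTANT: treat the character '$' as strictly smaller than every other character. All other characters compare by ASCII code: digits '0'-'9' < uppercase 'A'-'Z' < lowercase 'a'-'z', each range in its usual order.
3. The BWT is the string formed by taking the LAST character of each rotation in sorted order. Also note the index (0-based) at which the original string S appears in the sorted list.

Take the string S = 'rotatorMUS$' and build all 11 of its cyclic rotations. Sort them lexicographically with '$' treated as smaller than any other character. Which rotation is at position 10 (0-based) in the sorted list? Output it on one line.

All 11 rotations (rotation i = S[i:]+S[:i]):
  rot[0] = rotatorMUS$
  rot[1] = otatorMUS$r
  rot[2] = tatorMUS$ro
  rot[3] = atorMUS$rot
  rot[4] = torMUS$rota
  rot[5] = orMUS$rotat
  rot[6] = rMUS$rotato
  rot[7] = MUS$rotator
  rot[8] = US$rotatorM
  rot[9] = S$rotatorMU
  rot[10] = $rotatorMUS
Sorted (with $ < everything):
  sorted[0] = $rotatorMUS
  sorted[1] = MUS$rotator
  sorted[2] = S$rotatorMU
  sorted[3] = US$rotatorM
  sorted[4] = atorMUS$rot
  sorted[5] = orMUS$rotat
  sorted[6] = otatorMUS$r
  sorted[7] = rMUS$rotato
  sorted[8] = rotatorMUS$
  sorted[9] = tatorMUS$ro
  sorted[10] = torMUS$rota
sorted[10] = torMUS$rota

Answer: torMUS$rota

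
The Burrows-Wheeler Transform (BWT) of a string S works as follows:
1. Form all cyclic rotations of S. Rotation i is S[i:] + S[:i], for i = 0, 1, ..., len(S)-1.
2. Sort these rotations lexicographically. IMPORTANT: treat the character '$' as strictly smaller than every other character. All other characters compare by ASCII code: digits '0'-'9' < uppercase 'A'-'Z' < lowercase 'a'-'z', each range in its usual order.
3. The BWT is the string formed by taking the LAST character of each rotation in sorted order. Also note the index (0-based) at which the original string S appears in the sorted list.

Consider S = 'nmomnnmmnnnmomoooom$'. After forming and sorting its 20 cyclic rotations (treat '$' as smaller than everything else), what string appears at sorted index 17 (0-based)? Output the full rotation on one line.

Answer: oom$nmomnnmmnnnmomoo

Derivation:
All 20 rotations (rotation i = S[i:]+S[:i]):
  rot[0] = nmomnnmmnnnmomoooom$
  rot[1] = momnnmmnnnmomoooom$n
  rot[2] = omnnmmnnnmomoooom$nm
  rot[3] = mnnmmnnnmomoooom$nmo
  rot[4] = nnmmnnnmomoooom$nmom
  rot[5] = nmmnnnmomoooom$nmomn
  rot[6] = mmnnnmomoooom$nmomnn
  rot[7] = mnnnmomoooom$nmomnnm
  rot[8] = nnnmomoooom$nmomnnmm
  rot[9] = nnmomoooom$nmomnnmmn
  rot[10] = nmomoooom$nmomnnmmnn
  rot[11] = momoooom$nmomnnmmnnn
  rot[12] = omoooom$nmomnnmmnnnm
  rot[13] = moooom$nmomnnmmnnnmo
  rot[14] = oooom$nmomnnmmnnnmom
  rot[15] = ooom$nmomnnmmnnnmomo
  rot[16] = oom$nmomnnmmnnnmomoo
  rot[17] = om$nmomnnmmnnnmomooo
  rot[18] = m$nmomnnmmnnnmomoooo
  rot[19] = $nmomnnmmnnnmomoooom
Sorted (with $ < everything):
  sorted[0] = $nmomnnmmnnnmomoooom
  sorted[1] = m$nmomnnmmnnnmomoooo
  sorted[2] = mmnnnmomoooom$nmomnn
  sorted[3] = mnnmmnnnmomoooom$nmo
  sorted[4] = mnnnmomoooom$nmomnnm
  sorted[5] = momnnmmnnnmomoooom$n
  sorted[6] = momoooom$nmomnnmmnnn
  sorted[7] = moooom$nmomnnmmnnnmo
  sorted[8] = nmmnnnmomoooom$nmomn
  sorted[9] = nmomnnmmnnnmomoooom$
  sorted[10] = nmomoooom$nmomnnmmnn
  sorted[11] = nnmmnnnmomoooom$nmom
  sorted[12] = nnmomoooom$nmomnnmmn
  sorted[13] = nnnmomoooom$nmomnnmm
  sorted[14] = om$nmomnnmmnnnmomooo
  sorted[15] = omnnmmnnnmomoooom$nm
  sorted[16] = omoooom$nmomnnmmnnnm
  sorted[17] = oom$nmomnnmmnnnmomoo
  sorted[18] = ooom$nmomnnmmnnnmomo
  sorted[19] = oooom$nmomnnmmnnnmom
sorted[17] = oom$nmomnnmmnnnmomoo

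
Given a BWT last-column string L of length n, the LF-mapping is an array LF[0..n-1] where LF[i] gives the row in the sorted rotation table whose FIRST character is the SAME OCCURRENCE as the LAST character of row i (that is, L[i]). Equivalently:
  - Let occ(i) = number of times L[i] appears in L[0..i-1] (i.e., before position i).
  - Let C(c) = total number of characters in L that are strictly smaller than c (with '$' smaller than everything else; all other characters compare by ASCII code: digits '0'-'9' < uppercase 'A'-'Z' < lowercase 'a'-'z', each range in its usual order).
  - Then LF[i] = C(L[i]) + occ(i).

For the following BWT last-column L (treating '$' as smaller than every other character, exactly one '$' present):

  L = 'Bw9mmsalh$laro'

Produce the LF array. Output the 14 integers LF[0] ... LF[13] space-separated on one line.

Answer: 2 13 1 8 9 12 3 6 5 0 7 4 11 10

Derivation:
Char counts: '$':1, '9':1, 'B':1, 'a':2, 'h':1, 'l':2, 'm':2, 'o':1, 'r':1, 's':1, 'w':1
C (first-col start): C('$')=0, C('9')=1, C('B')=2, C('a')=3, C('h')=5, C('l')=6, C('m')=8, C('o')=10, C('r')=11, C('s')=12, C('w')=13
L[0]='B': occ=0, LF[0]=C('B')+0=2+0=2
L[1]='w': occ=0, LF[1]=C('w')+0=13+0=13
L[2]='9': occ=0, LF[2]=C('9')+0=1+0=1
L[3]='m': occ=0, LF[3]=C('m')+0=8+0=8
L[4]='m': occ=1, LF[4]=C('m')+1=8+1=9
L[5]='s': occ=0, LF[5]=C('s')+0=12+0=12
L[6]='a': occ=0, LF[6]=C('a')+0=3+0=3
L[7]='l': occ=0, LF[7]=C('l')+0=6+0=6
L[8]='h': occ=0, LF[8]=C('h')+0=5+0=5
L[9]='$': occ=0, LF[9]=C('$')+0=0+0=0
L[10]='l': occ=1, LF[10]=C('l')+1=6+1=7
L[11]='a': occ=1, LF[11]=C('a')+1=3+1=4
L[12]='r': occ=0, LF[12]=C('r')+0=11+0=11
L[13]='o': occ=0, LF[13]=C('o')+0=10+0=10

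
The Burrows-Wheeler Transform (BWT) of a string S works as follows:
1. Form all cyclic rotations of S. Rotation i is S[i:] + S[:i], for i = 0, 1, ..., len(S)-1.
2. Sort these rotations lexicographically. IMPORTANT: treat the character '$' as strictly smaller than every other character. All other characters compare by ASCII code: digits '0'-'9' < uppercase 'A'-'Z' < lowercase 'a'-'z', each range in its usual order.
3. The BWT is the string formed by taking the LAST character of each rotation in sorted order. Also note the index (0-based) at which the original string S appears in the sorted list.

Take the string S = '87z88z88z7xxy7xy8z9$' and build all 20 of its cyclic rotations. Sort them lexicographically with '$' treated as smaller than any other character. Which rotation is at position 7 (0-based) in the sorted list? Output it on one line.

All 20 rotations (rotation i = S[i:]+S[:i]):
  rot[0] = 87z88z88z7xxy7xy8z9$
  rot[1] = 7z88z88z7xxy7xy8z9$8
  rot[2] = z88z88z7xxy7xy8z9$87
  rot[3] = 88z88z7xxy7xy8z9$87z
  rot[4] = 8z88z7xxy7xy8z9$87z8
  rot[5] = z88z7xxy7xy8z9$87z88
  rot[6] = 88z7xxy7xy8z9$87z88z
  rot[7] = 8z7xxy7xy8z9$87z88z8
  rot[8] = z7xxy7xy8z9$87z88z88
  rot[9] = 7xxy7xy8z9$87z88z88z
  rot[10] = xxy7xy8z9$87z88z88z7
  rot[11] = xy7xy8z9$87z88z88z7x
  rot[12] = y7xy8z9$87z88z88z7xx
  rot[13] = 7xy8z9$87z88z88z7xxy
  rot[14] = xy8z9$87z88z88z7xxy7
  rot[15] = y8z9$87z88z88z7xxy7x
  rot[16] = 8z9$87z88z88z7xxy7xy
  rot[17] = z9$87z88z88z7xxy7xy8
  rot[18] = 9$87z88z88z7xxy7xy8z
  rot[19] = $87z88z88z7xxy7xy8z9
Sorted (with $ < everything):
  sorted[0] = $87z88z88z7xxy7xy8z9
  sorted[1] = 7xxy7xy8z9$87z88z88z
  sorted[2] = 7xy8z9$87z88z88z7xxy
  sorted[3] = 7z88z88z7xxy7xy8z9$8
  sorted[4] = 87z88z88z7xxy7xy8z9$
  sorted[5] = 88z7xxy7xy8z9$87z88z
  sorted[6] = 88z88z7xxy7xy8z9$87z
  sorted[7] = 8z7xxy7xy8z9$87z88z8
  sorted[8] = 8z88z7xxy7xy8z9$87z8
  sorted[9] = 8z9$87z88z88z7xxy7xy
  sorted[10] = 9$87z88z88z7xxy7xy8z
  sorted[11] = xxy7xy8z9$87z88z88z7
  sorted[12] = xy7xy8z9$87z88z88z7x
  sorted[13] = xy8z9$87z88z88z7xxy7
  sorted[14] = y7xy8z9$87z88z88z7xx
  sorted[15] = y8z9$87z88z88z7xxy7x
  sorted[16] = z7xxy7xy8z9$87z88z88
  sorted[17] = z88z7xxy7xy8z9$87z88
  sorted[18] = z88z88z7xxy7xy8z9$87
  sorted[19] = z9$87z88z88z7xxy7xy8
sorted[7] = 8z7xxy7xy8z9$87z88z8

Answer: 8z7xxy7xy8z9$87z88z8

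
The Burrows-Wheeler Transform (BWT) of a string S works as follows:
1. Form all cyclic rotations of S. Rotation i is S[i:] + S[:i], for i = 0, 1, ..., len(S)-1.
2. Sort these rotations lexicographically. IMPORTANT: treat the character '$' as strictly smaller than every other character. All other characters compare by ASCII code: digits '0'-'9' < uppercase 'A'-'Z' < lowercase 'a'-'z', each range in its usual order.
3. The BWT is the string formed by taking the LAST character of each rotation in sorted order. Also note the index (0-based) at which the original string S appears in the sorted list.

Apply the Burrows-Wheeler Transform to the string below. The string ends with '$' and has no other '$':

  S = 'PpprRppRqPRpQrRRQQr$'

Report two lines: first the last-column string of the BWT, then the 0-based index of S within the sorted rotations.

Answer: rq$RQpRrPrpRpRPpRQQp
2

Derivation:
All 20 rotations (rotation i = S[i:]+S[:i]):
  rot[0] = PpprRppRqPRpQrRRQQr$
  rot[1] = pprRppRqPRpQrRRQQr$P
  rot[2] = prRppRqPRpQrRRQQr$Pp
  rot[3] = rRppRqPRpQrRRQQr$Ppp
  rot[4] = RppRqPRpQrRRQQr$Pppr
  rot[5] = ppRqPRpQrRRQQr$PpprR
  rot[6] = pRqPRpQrRRQQr$PpprRp
  rot[7] = RqPRpQrRRQQr$PpprRpp
  rot[8] = qPRpQrRRQQr$PpprRppR
  rot[9] = PRpQrRRQQr$PpprRppRq
  rot[10] = RpQrRRQQr$PpprRppRqP
  rot[11] = pQrRRQQr$PpprRppRqPR
  rot[12] = QrRRQQr$PpprRppRqPRp
  rot[13] = rRRQQr$PpprRppRqPRpQ
  rot[14] = RRQQr$PpprRppRqPRpQr
  rot[15] = RQQr$PpprRppRqPRpQrR
  rot[16] = QQr$PpprRppRqPRpQrRR
  rot[17] = Qr$PpprRppRqPRpQrRRQ
  rot[18] = r$PpprRppRqPRpQrRRQQ
  rot[19] = $PpprRppRqPRpQrRRQQr
Sorted (with $ < everything):
  sorted[0] = $PpprRppRqPRpQrRRQQr  (last char: 'r')
  sorted[1] = PRpQrRRQQr$PpprRppRq  (last char: 'q')
  sorted[2] = PpprRppRqPRpQrRRQQr$  (last char: '$')
  sorted[3] = QQr$PpprRppRqPRpQrRR  (last char: 'R')
  sorted[4] = Qr$PpprRppRqPRpQrRRQ  (last char: 'Q')
  sorted[5] = QrRRQQr$PpprRppRqPRp  (last char: 'p')
  sorted[6] = RQQr$PpprRppRqPRpQrR  (last char: 'R')
  sorted[7] = RRQQr$PpprRppRqPRpQr  (last char: 'r')
  sorted[8] = RpQrRRQQr$PpprRppRqP  (last char: 'P')
  sorted[9] = RppRqPRpQrRRQQr$Pppr  (last char: 'r')
  sorted[10] = RqPRpQrRRQQr$PpprRpp  (last char: 'p')
  sorted[11] = pQrRRQQr$PpprRppRqPR  (last char: 'R')
  sorted[12] = pRqPRpQrRRQQr$PpprRp  (last char: 'p')
  sorted[13] = ppRqPRpQrRRQQr$PpprR  (last char: 'R')
  sorted[14] = pprRppRqPRpQrRRQQr$P  (last char: 'P')
  sorted[15] = prRppRqPRpQrRRQQr$Pp  (last char: 'p')
  sorted[16] = qPRpQrRRQQr$PpprRppR  (last char: 'R')
  sorted[17] = r$PpprRppRqPRpQrRRQQ  (last char: 'Q')
  sorted[18] = rRRQQr$PpprRppRqPRpQ  (last char: 'Q')
  sorted[19] = rRppRqPRpQrRRQQr$Ppp  (last char: 'p')
Last column: rq$RQpRrPrpRpRPpRQQp
Original string S is at sorted index 2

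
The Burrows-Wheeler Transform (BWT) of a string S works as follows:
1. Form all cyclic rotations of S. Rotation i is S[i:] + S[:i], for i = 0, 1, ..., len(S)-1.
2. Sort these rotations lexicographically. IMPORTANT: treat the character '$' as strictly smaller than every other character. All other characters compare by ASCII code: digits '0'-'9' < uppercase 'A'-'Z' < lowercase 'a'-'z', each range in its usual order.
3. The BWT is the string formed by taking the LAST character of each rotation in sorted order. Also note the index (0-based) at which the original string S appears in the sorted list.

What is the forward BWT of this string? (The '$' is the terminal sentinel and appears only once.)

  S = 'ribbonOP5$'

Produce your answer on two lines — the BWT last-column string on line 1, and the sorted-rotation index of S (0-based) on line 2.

All 10 rotations (rotation i = S[i:]+S[:i]):
  rot[0] = ribbonOP5$
  rot[1] = ibbonOP5$r
  rot[2] = bbonOP5$ri
  rot[3] = bonOP5$rib
  rot[4] = onOP5$ribb
  rot[5] = nOP5$ribbo
  rot[6] = OP5$ribbon
  rot[7] = P5$ribbonO
  rot[8] = 5$ribbonOP
  rot[9] = $ribbonOP5
Sorted (with $ < everything):
  sorted[0] = $ribbonOP5  (last char: '5')
  sorted[1] = 5$ribbonOP  (last char: 'P')
  sorted[2] = OP5$ribbon  (last char: 'n')
  sorted[3] = P5$ribbonO  (last char: 'O')
  sorted[4] = bbonOP5$ri  (last char: 'i')
  sorted[5] = bonOP5$rib  (last char: 'b')
  sorted[6] = ibbonOP5$r  (last char: 'r')
  sorted[7] = nOP5$ribbo  (last char: 'o')
  sorted[8] = onOP5$ribb  (last char: 'b')
  sorted[9] = ribbonOP5$  (last char: '$')
Last column: 5PnOibrob$
Original string S is at sorted index 9

Answer: 5PnOibrob$
9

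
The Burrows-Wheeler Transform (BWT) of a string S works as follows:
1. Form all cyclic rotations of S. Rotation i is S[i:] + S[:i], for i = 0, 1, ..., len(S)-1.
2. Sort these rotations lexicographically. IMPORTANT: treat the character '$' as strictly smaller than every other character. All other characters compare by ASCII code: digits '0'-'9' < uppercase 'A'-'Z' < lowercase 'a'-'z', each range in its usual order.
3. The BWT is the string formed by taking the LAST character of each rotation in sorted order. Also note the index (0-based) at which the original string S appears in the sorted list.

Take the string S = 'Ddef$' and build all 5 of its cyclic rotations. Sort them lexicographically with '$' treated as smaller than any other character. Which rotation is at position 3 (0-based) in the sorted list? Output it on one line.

All 5 rotations (rotation i = S[i:]+S[:i]):
  rot[0] = Ddef$
  rot[1] = def$D
  rot[2] = ef$Dd
  rot[3] = f$Dde
  rot[4] = $Ddef
Sorted (with $ < everything):
  sorted[0] = $Ddef
  sorted[1] = Ddef$
  sorted[2] = def$D
  sorted[3] = ef$Dd
  sorted[4] = f$Dde
sorted[3] = ef$Dd

Answer: ef$Dd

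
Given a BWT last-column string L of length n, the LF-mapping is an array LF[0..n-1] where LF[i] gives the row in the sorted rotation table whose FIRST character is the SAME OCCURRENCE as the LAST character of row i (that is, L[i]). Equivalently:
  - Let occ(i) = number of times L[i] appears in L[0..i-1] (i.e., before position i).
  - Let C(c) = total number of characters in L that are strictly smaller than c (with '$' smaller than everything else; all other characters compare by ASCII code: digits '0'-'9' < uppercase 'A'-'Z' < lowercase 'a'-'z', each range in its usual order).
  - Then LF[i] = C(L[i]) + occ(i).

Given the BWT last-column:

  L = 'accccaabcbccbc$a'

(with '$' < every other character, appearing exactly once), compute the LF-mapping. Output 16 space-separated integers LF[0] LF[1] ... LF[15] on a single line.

Answer: 1 8 9 10 11 2 3 5 12 6 13 14 7 15 0 4

Derivation:
Char counts: '$':1, 'a':4, 'b':3, 'c':8
C (first-col start): C('$')=0, C('a')=1, C('b')=5, C('c')=8
L[0]='a': occ=0, LF[0]=C('a')+0=1+0=1
L[1]='c': occ=0, LF[1]=C('c')+0=8+0=8
L[2]='c': occ=1, LF[2]=C('c')+1=8+1=9
L[3]='c': occ=2, LF[3]=C('c')+2=8+2=10
L[4]='c': occ=3, LF[4]=C('c')+3=8+3=11
L[5]='a': occ=1, LF[5]=C('a')+1=1+1=2
L[6]='a': occ=2, LF[6]=C('a')+2=1+2=3
L[7]='b': occ=0, LF[7]=C('b')+0=5+0=5
L[8]='c': occ=4, LF[8]=C('c')+4=8+4=12
L[9]='b': occ=1, LF[9]=C('b')+1=5+1=6
L[10]='c': occ=5, LF[10]=C('c')+5=8+5=13
L[11]='c': occ=6, LF[11]=C('c')+6=8+6=14
L[12]='b': occ=2, LF[12]=C('b')+2=5+2=7
L[13]='c': occ=7, LF[13]=C('c')+7=8+7=15
L[14]='$': occ=0, LF[14]=C('$')+0=0+0=0
L[15]='a': occ=3, LF[15]=C('a')+3=1+3=4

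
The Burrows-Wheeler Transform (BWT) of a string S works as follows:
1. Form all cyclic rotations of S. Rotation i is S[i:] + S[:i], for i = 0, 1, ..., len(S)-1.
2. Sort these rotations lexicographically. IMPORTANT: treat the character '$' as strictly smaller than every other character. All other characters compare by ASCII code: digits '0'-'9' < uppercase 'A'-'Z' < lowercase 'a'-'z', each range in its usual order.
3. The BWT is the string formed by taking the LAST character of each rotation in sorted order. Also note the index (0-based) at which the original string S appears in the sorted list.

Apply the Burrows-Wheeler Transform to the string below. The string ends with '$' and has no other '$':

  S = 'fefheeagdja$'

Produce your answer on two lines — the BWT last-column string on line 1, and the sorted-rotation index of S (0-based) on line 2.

Answer: ajegehf$eafd
7

Derivation:
All 12 rotations (rotation i = S[i:]+S[:i]):
  rot[0] = fefheeagdja$
  rot[1] = efheeagdja$f
  rot[2] = fheeagdja$fe
  rot[3] = heeagdja$fef
  rot[4] = eeagdja$fefh
  rot[5] = eagdja$fefhe
  rot[6] = agdja$fefhee
  rot[7] = gdja$fefheea
  rot[8] = dja$fefheeag
  rot[9] = ja$fefheeagd
  rot[10] = a$fefheeagdj
  rot[11] = $fefheeagdja
Sorted (with $ < everything):
  sorted[0] = $fefheeagdja  (last char: 'a')
  sorted[1] = a$fefheeagdj  (last char: 'j')
  sorted[2] = agdja$fefhee  (last char: 'e')
  sorted[3] = dja$fefheeag  (last char: 'g')
  sorted[4] = eagdja$fefhe  (last char: 'e')
  sorted[5] = eeagdja$fefh  (last char: 'h')
  sorted[6] = efheeagdja$f  (last char: 'f')
  sorted[7] = fefheeagdja$  (last char: '$')
  sorted[8] = fheeagdja$fe  (last char: 'e')
  sorted[9] = gdja$fefheea  (last char: 'a')
  sorted[10] = heeagdja$fef  (last char: 'f')
  sorted[11] = ja$fefheeagd  (last char: 'd')
Last column: ajegehf$eafd
Original string S is at sorted index 7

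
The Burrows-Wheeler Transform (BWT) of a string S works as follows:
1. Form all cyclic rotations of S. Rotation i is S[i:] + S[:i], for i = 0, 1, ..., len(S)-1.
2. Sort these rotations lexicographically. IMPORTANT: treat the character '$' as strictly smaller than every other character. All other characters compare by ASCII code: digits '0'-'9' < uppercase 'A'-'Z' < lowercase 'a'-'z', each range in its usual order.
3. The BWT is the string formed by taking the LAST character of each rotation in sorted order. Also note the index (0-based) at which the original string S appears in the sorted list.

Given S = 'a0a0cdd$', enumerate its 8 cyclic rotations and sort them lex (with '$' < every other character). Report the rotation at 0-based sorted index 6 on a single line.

Answer: d$a0a0cd

Derivation:
All 8 rotations (rotation i = S[i:]+S[:i]):
  rot[0] = a0a0cdd$
  rot[1] = 0a0cdd$a
  rot[2] = a0cdd$a0
  rot[3] = 0cdd$a0a
  rot[4] = cdd$a0a0
  rot[5] = dd$a0a0c
  rot[6] = d$a0a0cd
  rot[7] = $a0a0cdd
Sorted (with $ < everything):
  sorted[0] = $a0a0cdd
  sorted[1] = 0a0cdd$a
  sorted[2] = 0cdd$a0a
  sorted[3] = a0a0cdd$
  sorted[4] = a0cdd$a0
  sorted[5] = cdd$a0a0
  sorted[6] = d$a0a0cd
  sorted[7] = dd$a0a0c
sorted[6] = d$a0a0cd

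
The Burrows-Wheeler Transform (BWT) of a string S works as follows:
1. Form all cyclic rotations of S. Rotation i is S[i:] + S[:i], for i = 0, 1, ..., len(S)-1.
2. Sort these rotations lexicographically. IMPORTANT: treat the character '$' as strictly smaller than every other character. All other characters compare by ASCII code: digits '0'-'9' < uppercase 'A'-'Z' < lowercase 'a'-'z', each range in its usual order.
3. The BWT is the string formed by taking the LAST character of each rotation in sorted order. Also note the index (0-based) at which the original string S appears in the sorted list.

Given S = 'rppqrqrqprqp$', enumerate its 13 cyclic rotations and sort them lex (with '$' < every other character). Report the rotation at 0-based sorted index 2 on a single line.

All 13 rotations (rotation i = S[i:]+S[:i]):
  rot[0] = rppqrqrqprqp$
  rot[1] = ppqrqrqprqp$r
  rot[2] = pqrqrqprqp$rp
  rot[3] = qrqrqprqp$rpp
  rot[4] = rqrqprqp$rppq
  rot[5] = qrqprqp$rppqr
  rot[6] = rqprqp$rppqrq
  rot[7] = qprqp$rppqrqr
  rot[8] = prqp$rppqrqrq
  rot[9] = rqp$rppqrqrqp
  rot[10] = qp$rppqrqrqpr
  rot[11] = p$rppqrqrqprq
  rot[12] = $rppqrqrqprqp
Sorted (with $ < everything):
  sorted[0] = $rppqrqrqprqp
  sorted[1] = p$rppqrqrqprq
  sorted[2] = ppqrqrqprqp$r
  sorted[3] = pqrqrqprqp$rp
  sorted[4] = prqp$rppqrqrq
  sorted[5] = qp$rppqrqrqpr
  sorted[6] = qprqp$rppqrqr
  sorted[7] = qrqprqp$rppqr
  sorted[8] = qrqrqprqp$rpp
  sorted[9] = rppqrqrqprqp$
  sorted[10] = rqp$rppqrqrqp
  sorted[11] = rqprqp$rppqrq
  sorted[12] = rqrqprqp$rppq
sorted[2] = ppqrqrqprqp$r

Answer: ppqrqrqprqp$r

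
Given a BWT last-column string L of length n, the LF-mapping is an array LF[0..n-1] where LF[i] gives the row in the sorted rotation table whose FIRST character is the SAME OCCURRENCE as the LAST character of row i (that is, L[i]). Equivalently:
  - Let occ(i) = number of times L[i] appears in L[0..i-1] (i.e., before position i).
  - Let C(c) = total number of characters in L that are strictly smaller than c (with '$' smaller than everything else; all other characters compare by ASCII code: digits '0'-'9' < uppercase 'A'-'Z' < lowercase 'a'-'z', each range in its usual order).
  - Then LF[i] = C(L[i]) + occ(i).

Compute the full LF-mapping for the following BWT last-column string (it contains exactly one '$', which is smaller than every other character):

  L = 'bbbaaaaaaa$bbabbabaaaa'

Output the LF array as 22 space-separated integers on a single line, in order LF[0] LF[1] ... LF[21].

Answer: 14 15 16 1 2 3 4 5 6 7 0 17 18 8 19 20 9 21 10 11 12 13

Derivation:
Char counts: '$':1, 'a':13, 'b':8
C (first-col start): C('$')=0, C('a')=1, C('b')=14
L[0]='b': occ=0, LF[0]=C('b')+0=14+0=14
L[1]='b': occ=1, LF[1]=C('b')+1=14+1=15
L[2]='b': occ=2, LF[2]=C('b')+2=14+2=16
L[3]='a': occ=0, LF[3]=C('a')+0=1+0=1
L[4]='a': occ=1, LF[4]=C('a')+1=1+1=2
L[5]='a': occ=2, LF[5]=C('a')+2=1+2=3
L[6]='a': occ=3, LF[6]=C('a')+3=1+3=4
L[7]='a': occ=4, LF[7]=C('a')+4=1+4=5
L[8]='a': occ=5, LF[8]=C('a')+5=1+5=6
L[9]='a': occ=6, LF[9]=C('a')+6=1+6=7
L[10]='$': occ=0, LF[10]=C('$')+0=0+0=0
L[11]='b': occ=3, LF[11]=C('b')+3=14+3=17
L[12]='b': occ=4, LF[12]=C('b')+4=14+4=18
L[13]='a': occ=7, LF[13]=C('a')+7=1+7=8
L[14]='b': occ=5, LF[14]=C('b')+5=14+5=19
L[15]='b': occ=6, LF[15]=C('b')+6=14+6=20
L[16]='a': occ=8, LF[16]=C('a')+8=1+8=9
L[17]='b': occ=7, LF[17]=C('b')+7=14+7=21
L[18]='a': occ=9, LF[18]=C('a')+9=1+9=10
L[19]='a': occ=10, LF[19]=C('a')+10=1+10=11
L[20]='a': occ=11, LF[20]=C('a')+11=1+11=12
L[21]='a': occ=12, LF[21]=C('a')+12=1+12=13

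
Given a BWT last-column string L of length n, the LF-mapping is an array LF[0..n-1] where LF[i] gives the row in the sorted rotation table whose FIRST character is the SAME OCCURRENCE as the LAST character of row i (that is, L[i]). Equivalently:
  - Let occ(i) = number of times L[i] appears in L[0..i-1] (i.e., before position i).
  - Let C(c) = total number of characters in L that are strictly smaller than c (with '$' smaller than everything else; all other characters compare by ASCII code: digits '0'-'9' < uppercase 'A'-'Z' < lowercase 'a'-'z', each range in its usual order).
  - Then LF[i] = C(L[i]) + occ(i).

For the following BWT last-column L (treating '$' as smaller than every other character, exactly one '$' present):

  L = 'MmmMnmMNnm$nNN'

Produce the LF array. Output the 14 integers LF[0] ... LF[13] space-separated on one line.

Char counts: '$':1, 'M':3, 'N':3, 'm':4, 'n':3
C (first-col start): C('$')=0, C('M')=1, C('N')=4, C('m')=7, C('n')=11
L[0]='M': occ=0, LF[0]=C('M')+0=1+0=1
L[1]='m': occ=0, LF[1]=C('m')+0=7+0=7
L[2]='m': occ=1, LF[2]=C('m')+1=7+1=8
L[3]='M': occ=1, LF[3]=C('M')+1=1+1=2
L[4]='n': occ=0, LF[4]=C('n')+0=11+0=11
L[5]='m': occ=2, LF[5]=C('m')+2=7+2=9
L[6]='M': occ=2, LF[6]=C('M')+2=1+2=3
L[7]='N': occ=0, LF[7]=C('N')+0=4+0=4
L[8]='n': occ=1, LF[8]=C('n')+1=11+1=12
L[9]='m': occ=3, LF[9]=C('m')+3=7+3=10
L[10]='$': occ=0, LF[10]=C('$')+0=0+0=0
L[11]='n': occ=2, LF[11]=C('n')+2=11+2=13
L[12]='N': occ=1, LF[12]=C('N')+1=4+1=5
L[13]='N': occ=2, LF[13]=C('N')+2=4+2=6

Answer: 1 7 8 2 11 9 3 4 12 10 0 13 5 6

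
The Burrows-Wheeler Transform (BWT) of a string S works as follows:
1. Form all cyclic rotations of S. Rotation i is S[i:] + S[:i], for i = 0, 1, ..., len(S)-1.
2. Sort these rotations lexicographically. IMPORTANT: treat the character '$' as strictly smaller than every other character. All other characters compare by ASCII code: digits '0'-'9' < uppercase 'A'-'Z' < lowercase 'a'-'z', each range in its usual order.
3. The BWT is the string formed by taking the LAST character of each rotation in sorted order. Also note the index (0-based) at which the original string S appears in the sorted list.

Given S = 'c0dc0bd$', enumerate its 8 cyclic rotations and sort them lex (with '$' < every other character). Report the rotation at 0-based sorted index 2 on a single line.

All 8 rotations (rotation i = S[i:]+S[:i]):
  rot[0] = c0dc0bd$
  rot[1] = 0dc0bd$c
  rot[2] = dc0bd$c0
  rot[3] = c0bd$c0d
  rot[4] = 0bd$c0dc
  rot[5] = bd$c0dc0
  rot[6] = d$c0dc0b
  rot[7] = $c0dc0bd
Sorted (with $ < everything):
  sorted[0] = $c0dc0bd
  sorted[1] = 0bd$c0dc
  sorted[2] = 0dc0bd$c
  sorted[3] = bd$c0dc0
  sorted[4] = c0bd$c0d
  sorted[5] = c0dc0bd$
  sorted[6] = d$c0dc0b
  sorted[7] = dc0bd$c0
sorted[2] = 0dc0bd$c

Answer: 0dc0bd$c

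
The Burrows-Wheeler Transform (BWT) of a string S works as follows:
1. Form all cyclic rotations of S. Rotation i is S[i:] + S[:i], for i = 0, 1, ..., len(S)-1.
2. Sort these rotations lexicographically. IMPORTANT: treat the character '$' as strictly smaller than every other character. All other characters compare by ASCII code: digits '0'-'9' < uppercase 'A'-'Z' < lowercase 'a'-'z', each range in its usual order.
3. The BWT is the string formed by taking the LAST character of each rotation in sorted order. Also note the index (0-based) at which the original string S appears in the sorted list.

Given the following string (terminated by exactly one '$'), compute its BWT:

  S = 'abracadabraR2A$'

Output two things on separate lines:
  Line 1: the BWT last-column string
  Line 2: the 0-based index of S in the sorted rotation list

All 15 rotations (rotation i = S[i:]+S[:i]):
  rot[0] = abracadabraR2A$
  rot[1] = bracadabraR2A$a
  rot[2] = racadabraR2A$ab
  rot[3] = acadabraR2A$abr
  rot[4] = cadabraR2A$abra
  rot[5] = adabraR2A$abrac
  rot[6] = dabraR2A$abraca
  rot[7] = abraR2A$abracad
  rot[8] = braR2A$abracada
  rot[9] = raR2A$abracadab
  rot[10] = aR2A$abracadabr
  rot[11] = R2A$abracadabra
  rot[12] = 2A$abracadabraR
  rot[13] = A$abracadabraR2
  rot[14] = $abracadabraR2A
Sorted (with $ < everything):
  sorted[0] = $abracadabraR2A  (last char: 'A')
  sorted[1] = 2A$abracadabraR  (last char: 'R')
  sorted[2] = A$abracadabraR2  (last char: '2')
  sorted[3] = R2A$abracadabra  (last char: 'a')
  sorted[4] = aR2A$abracadabr  (last char: 'r')
  sorted[5] = abraR2A$abracad  (last char: 'd')
  sorted[6] = abracadabraR2A$  (last char: '$')
  sorted[7] = acadabraR2A$abr  (last char: 'r')
  sorted[8] = adabraR2A$abrac  (last char: 'c')
  sorted[9] = braR2A$abracada  (last char: 'a')
  sorted[10] = bracadabraR2A$a  (last char: 'a')
  sorted[11] = cadabraR2A$abra  (last char: 'a')
  sorted[12] = dabraR2A$abraca  (last char: 'a')
  sorted[13] = raR2A$abracadab  (last char: 'b')
  sorted[14] = racadabraR2A$ab  (last char: 'b')
Last column: AR2ard$rcaaaabb
Original string S is at sorted index 6

Answer: AR2ard$rcaaaabb
6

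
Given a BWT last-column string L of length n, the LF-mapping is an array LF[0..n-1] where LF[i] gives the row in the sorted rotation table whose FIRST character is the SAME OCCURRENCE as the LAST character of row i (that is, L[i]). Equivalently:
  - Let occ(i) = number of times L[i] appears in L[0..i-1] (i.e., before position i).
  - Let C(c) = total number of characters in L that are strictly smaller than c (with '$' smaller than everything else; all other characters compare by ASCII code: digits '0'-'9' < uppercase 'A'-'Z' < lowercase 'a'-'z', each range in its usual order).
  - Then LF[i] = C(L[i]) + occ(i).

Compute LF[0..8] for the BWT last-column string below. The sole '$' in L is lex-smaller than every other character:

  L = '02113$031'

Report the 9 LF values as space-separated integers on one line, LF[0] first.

Answer: 1 6 3 4 7 0 2 8 5

Derivation:
Char counts: '$':1, '0':2, '1':3, '2':1, '3':2
C (first-col start): C('$')=0, C('0')=1, C('1')=3, C('2')=6, C('3')=7
L[0]='0': occ=0, LF[0]=C('0')+0=1+0=1
L[1]='2': occ=0, LF[1]=C('2')+0=6+0=6
L[2]='1': occ=0, LF[2]=C('1')+0=3+0=3
L[3]='1': occ=1, LF[3]=C('1')+1=3+1=4
L[4]='3': occ=0, LF[4]=C('3')+0=7+0=7
L[5]='$': occ=0, LF[5]=C('$')+0=0+0=0
L[6]='0': occ=1, LF[6]=C('0')+1=1+1=2
L[7]='3': occ=1, LF[7]=C('3')+1=7+1=8
L[8]='1': occ=2, LF[8]=C('1')+2=3+2=5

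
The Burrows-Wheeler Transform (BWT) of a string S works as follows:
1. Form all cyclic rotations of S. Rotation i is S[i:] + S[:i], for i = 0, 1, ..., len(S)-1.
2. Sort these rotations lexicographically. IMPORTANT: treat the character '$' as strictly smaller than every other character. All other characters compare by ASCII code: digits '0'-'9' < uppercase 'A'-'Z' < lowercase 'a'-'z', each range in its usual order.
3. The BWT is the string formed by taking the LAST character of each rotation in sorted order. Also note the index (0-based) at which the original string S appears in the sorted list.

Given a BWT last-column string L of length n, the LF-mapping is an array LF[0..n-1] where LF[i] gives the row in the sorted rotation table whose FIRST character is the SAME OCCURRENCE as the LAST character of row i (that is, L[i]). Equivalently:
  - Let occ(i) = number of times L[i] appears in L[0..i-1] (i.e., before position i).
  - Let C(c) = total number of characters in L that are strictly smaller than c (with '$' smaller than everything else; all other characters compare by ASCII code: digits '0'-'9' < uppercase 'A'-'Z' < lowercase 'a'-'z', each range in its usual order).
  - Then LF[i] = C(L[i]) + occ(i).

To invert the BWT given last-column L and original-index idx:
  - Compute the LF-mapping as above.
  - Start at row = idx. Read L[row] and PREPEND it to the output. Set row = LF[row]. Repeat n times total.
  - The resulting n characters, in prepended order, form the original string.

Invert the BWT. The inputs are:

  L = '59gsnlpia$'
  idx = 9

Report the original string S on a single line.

LF mapping: 1 2 4 9 7 6 8 5 3 0
Walk LF starting at row 9, prepending L[row]:
  step 1: row=9, L[9]='$', prepend. Next row=LF[9]=0
  step 2: row=0, L[0]='5', prepend. Next row=LF[0]=1
  step 3: row=1, L[1]='9', prepend. Next row=LF[1]=2
  step 4: row=2, L[2]='g', prepend. Next row=LF[2]=4
  step 5: row=4, L[4]='n', prepend. Next row=LF[4]=7
  step 6: row=7, L[7]='i', prepend. Next row=LF[7]=5
  step 7: row=5, L[5]='l', prepend. Next row=LF[5]=6
  step 8: row=6, L[6]='p', prepend. Next row=LF[6]=8
  step 9: row=8, L[8]='a', prepend. Next row=LF[8]=3
  step 10: row=3, L[3]='s', prepend. Next row=LF[3]=9
Reversed output: sapling95$

Answer: sapling95$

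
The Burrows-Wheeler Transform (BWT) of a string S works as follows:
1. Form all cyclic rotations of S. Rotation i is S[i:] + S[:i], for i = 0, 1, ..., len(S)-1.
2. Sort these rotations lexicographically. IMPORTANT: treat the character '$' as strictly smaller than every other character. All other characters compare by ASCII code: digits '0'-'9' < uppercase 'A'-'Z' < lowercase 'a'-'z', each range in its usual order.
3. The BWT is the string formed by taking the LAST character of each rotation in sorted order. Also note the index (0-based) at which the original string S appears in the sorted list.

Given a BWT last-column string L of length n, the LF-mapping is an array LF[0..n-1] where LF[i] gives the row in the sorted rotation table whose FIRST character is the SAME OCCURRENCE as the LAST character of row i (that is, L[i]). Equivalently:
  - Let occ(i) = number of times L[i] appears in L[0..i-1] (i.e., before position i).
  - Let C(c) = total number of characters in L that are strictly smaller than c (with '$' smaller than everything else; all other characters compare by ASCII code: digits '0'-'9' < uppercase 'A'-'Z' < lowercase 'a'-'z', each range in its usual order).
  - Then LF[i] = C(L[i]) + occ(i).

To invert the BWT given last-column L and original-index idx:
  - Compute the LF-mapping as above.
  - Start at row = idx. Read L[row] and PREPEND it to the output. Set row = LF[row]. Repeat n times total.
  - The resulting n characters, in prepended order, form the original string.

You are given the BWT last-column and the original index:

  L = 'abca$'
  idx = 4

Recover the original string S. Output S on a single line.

LF mapping: 1 3 4 2 0
Walk LF starting at row 4, prepending L[row]:
  step 1: row=4, L[4]='$', prepend. Next row=LF[4]=0
  step 2: row=0, L[0]='a', prepend. Next row=LF[0]=1
  step 3: row=1, L[1]='b', prepend. Next row=LF[1]=3
  step 4: row=3, L[3]='a', prepend. Next row=LF[3]=2
  step 5: row=2, L[2]='c', prepend. Next row=LF[2]=4
Reversed output: caba$

Answer: caba$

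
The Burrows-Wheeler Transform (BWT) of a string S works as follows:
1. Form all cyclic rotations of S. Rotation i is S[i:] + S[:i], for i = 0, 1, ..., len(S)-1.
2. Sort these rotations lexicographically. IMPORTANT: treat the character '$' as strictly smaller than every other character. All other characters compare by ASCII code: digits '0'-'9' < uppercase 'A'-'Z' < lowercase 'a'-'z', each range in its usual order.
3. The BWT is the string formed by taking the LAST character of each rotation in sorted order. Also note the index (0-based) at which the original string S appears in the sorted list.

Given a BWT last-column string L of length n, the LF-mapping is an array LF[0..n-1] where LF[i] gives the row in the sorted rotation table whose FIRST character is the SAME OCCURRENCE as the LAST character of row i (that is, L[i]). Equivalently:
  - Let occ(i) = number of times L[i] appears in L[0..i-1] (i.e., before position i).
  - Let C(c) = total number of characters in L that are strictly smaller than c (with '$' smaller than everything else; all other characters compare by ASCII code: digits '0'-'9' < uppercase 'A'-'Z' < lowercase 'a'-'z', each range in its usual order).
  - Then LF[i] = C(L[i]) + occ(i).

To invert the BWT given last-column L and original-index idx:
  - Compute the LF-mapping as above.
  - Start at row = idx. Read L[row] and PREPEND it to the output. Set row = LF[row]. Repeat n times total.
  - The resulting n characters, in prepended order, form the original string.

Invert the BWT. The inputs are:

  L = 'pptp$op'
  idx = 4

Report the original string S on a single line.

Answer: ppoptp$

Derivation:
LF mapping: 2 3 6 4 0 1 5
Walk LF starting at row 4, prepending L[row]:
  step 1: row=4, L[4]='$', prepend. Next row=LF[4]=0
  step 2: row=0, L[0]='p', prepend. Next row=LF[0]=2
  step 3: row=2, L[2]='t', prepend. Next row=LF[2]=6
  step 4: row=6, L[6]='p', prepend. Next row=LF[6]=5
  step 5: row=5, L[5]='o', prepend. Next row=LF[5]=1
  step 6: row=1, L[1]='p', prepend. Next row=LF[1]=3
  step 7: row=3, L[3]='p', prepend. Next row=LF[3]=4
Reversed output: ppoptp$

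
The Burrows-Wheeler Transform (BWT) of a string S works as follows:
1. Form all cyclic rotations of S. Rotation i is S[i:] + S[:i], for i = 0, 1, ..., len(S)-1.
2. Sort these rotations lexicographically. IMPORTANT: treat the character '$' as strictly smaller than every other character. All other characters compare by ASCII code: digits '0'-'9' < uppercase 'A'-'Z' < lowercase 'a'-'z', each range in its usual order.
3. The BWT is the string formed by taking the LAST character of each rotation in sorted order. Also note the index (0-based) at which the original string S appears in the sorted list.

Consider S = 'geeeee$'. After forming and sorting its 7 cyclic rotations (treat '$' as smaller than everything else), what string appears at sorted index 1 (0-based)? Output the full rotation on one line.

All 7 rotations (rotation i = S[i:]+S[:i]):
  rot[0] = geeeee$
  rot[1] = eeeee$g
  rot[2] = eeee$ge
  rot[3] = eee$gee
  rot[4] = ee$geee
  rot[5] = e$geeee
  rot[6] = $geeeee
Sorted (with $ < everything):
  sorted[0] = $geeeee
  sorted[1] = e$geeee
  sorted[2] = ee$geee
  sorted[3] = eee$gee
  sorted[4] = eeee$ge
  sorted[5] = eeeee$g
  sorted[6] = geeeee$
sorted[1] = e$geeee

Answer: e$geeee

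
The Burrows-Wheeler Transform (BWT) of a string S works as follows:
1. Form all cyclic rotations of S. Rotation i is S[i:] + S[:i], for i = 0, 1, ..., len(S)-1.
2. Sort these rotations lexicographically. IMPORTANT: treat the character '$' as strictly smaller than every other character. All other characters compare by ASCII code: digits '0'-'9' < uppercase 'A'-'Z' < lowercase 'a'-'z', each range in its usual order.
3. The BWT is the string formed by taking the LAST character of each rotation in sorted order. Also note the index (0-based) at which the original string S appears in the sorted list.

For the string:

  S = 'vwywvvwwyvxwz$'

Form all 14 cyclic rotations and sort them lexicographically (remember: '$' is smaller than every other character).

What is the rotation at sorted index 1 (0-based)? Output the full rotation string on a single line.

Answer: vvwwyvxwz$vwyw

Derivation:
All 14 rotations (rotation i = S[i:]+S[:i]):
  rot[0] = vwywvvwwyvxwz$
  rot[1] = wywvvwwyvxwz$v
  rot[2] = ywvvwwyvxwz$vw
  rot[3] = wvvwwyvxwz$vwy
  rot[4] = vvwwyvxwz$vwyw
  rot[5] = vwwyvxwz$vwywv
  rot[6] = wwyvxwz$vwywvv
  rot[7] = wyvxwz$vwywvvw
  rot[8] = yvxwz$vwywvvww
  rot[9] = vxwz$vwywvvwwy
  rot[10] = xwz$vwywvvwwyv
  rot[11] = wz$vwywvvwwyvx
  rot[12] = z$vwywvvwwyvxw
  rot[13] = $vwywvvwwyvxwz
Sorted (with $ < everything):
  sorted[0] = $vwywvvwwyvxwz
  sorted[1] = vvwwyvxwz$vwyw
  sorted[2] = vwwyvxwz$vwywv
  sorted[3] = vwywvvwwyvxwz$
  sorted[4] = vxwz$vwywvvwwy
  sorted[5] = wvvwwyvxwz$vwy
  sorted[6] = wwyvxwz$vwywvv
  sorted[7] = wyvxwz$vwywvvw
  sorted[8] = wywvvwwyvxwz$v
  sorted[9] = wz$vwywvvwwyvx
  sorted[10] = xwz$vwywvvwwyv
  sorted[11] = yvxwz$vwywvvww
  sorted[12] = ywvvwwyvxwz$vw
  sorted[13] = z$vwywvvwwyvxw
sorted[1] = vvwwyvxwz$vwyw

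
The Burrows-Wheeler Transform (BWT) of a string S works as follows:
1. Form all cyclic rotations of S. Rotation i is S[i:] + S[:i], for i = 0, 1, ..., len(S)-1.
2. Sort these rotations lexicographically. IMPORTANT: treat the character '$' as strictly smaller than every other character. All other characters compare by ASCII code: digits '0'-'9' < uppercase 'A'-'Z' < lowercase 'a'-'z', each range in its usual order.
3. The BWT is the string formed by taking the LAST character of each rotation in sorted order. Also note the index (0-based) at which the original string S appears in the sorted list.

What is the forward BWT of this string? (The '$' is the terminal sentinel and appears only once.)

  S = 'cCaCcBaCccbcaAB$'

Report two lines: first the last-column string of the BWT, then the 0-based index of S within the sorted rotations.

Answer: BaAccaacCBcC$bcC
12

Derivation:
All 16 rotations (rotation i = S[i:]+S[:i]):
  rot[0] = cCaCcBaCccbcaAB$
  rot[1] = CaCcBaCccbcaAB$c
  rot[2] = aCcBaCccbcaAB$cC
  rot[3] = CcBaCccbcaAB$cCa
  rot[4] = cBaCccbcaAB$cCaC
  rot[5] = BaCccbcaAB$cCaCc
  rot[6] = aCccbcaAB$cCaCcB
  rot[7] = CccbcaAB$cCaCcBa
  rot[8] = ccbcaAB$cCaCcBaC
  rot[9] = cbcaAB$cCaCcBaCc
  rot[10] = bcaAB$cCaCcBaCcc
  rot[11] = caAB$cCaCcBaCccb
  rot[12] = aAB$cCaCcBaCccbc
  rot[13] = AB$cCaCcBaCccbca
  rot[14] = B$cCaCcBaCccbcaA
  rot[15] = $cCaCcBaCccbcaAB
Sorted (with $ < everything):
  sorted[0] = $cCaCcBaCccbcaAB  (last char: 'B')
  sorted[1] = AB$cCaCcBaCccbca  (last char: 'a')
  sorted[2] = B$cCaCcBaCccbcaA  (last char: 'A')
  sorted[3] = BaCccbcaAB$cCaCc  (last char: 'c')
  sorted[4] = CaCcBaCccbcaAB$c  (last char: 'c')
  sorted[5] = CcBaCccbcaAB$cCa  (last char: 'a')
  sorted[6] = CccbcaAB$cCaCcBa  (last char: 'a')
  sorted[7] = aAB$cCaCcBaCccbc  (last char: 'c')
  sorted[8] = aCcBaCccbcaAB$cC  (last char: 'C')
  sorted[9] = aCccbcaAB$cCaCcB  (last char: 'B')
  sorted[10] = bcaAB$cCaCcBaCcc  (last char: 'c')
  sorted[11] = cBaCccbcaAB$cCaC  (last char: 'C')
  sorted[12] = cCaCcBaCccbcaAB$  (last char: '$')
  sorted[13] = caAB$cCaCcBaCccb  (last char: 'b')
  sorted[14] = cbcaAB$cCaCcBaCc  (last char: 'c')
  sorted[15] = ccbcaAB$cCaCcBaC  (last char: 'C')
Last column: BaAccaacCBcC$bcC
Original string S is at sorted index 12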